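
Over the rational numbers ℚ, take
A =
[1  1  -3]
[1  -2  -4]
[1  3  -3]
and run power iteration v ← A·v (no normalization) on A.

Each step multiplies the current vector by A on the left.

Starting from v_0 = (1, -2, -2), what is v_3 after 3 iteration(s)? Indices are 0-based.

v_3 = (-133, -99, -183)

v_0 = (1, -2, -2).
v_1 = A·v_0 = (5, 13, 1).
v_2 = A·v_1 = (15, -25, 41).
v_3 = A·v_2 = (-133, -99, -183).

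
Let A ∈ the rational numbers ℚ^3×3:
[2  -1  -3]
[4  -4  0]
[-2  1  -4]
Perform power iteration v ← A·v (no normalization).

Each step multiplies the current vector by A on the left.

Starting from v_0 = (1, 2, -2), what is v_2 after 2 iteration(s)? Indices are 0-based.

v_0 = (1, 2, -2).
v_1 = A·v_0 = (6, -4, 8).
v_2 = A·v_1 = (-8, 40, -48).

v_2 = (-8, 40, -48)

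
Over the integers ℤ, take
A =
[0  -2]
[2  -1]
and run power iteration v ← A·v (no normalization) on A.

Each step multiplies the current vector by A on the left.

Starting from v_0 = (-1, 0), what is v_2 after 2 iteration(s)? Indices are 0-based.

v_2 = (4, 2)

v_0 = (-1, 0).
v_1 = A·v_0 = (0, -2).
v_2 = A·v_1 = (4, 2).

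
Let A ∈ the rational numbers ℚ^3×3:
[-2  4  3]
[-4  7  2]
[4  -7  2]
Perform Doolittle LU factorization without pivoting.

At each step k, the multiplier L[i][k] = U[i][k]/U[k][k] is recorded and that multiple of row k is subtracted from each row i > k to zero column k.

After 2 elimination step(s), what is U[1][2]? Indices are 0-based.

U[1][2] = -4

[col 0] pivot -2
  R1 -= 2*R0 → (0, -1, -4)  (L[1][0] := 2)
  R2 -= -2*R0 → (0, 1, 8)  (L[2][0] := -2)
[col 1] pivot -1
  R2 -= -1*R1 → (0, 0, 4)  (L[2][1] := -1)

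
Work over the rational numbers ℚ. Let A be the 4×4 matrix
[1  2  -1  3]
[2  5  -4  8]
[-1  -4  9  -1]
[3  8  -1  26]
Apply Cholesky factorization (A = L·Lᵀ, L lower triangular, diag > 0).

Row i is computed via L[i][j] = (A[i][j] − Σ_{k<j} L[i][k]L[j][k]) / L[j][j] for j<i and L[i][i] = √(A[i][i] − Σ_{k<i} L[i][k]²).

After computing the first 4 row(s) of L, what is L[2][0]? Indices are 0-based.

Step 1: L[0][0] = √(1) = 1.
  L[1][0] = (2) / L[0][0] = 2.
Step 2: L[1][1] = √(1) = 1.
  L[2][0] = (-1) / L[0][0] = -1.
  L[2][1] = (-2) / L[1][1] = -2.
Step 3: L[2][2] = √(4) = 2.
  L[3][0] = (3) / L[0][0] = 3.
  L[3][1] = (2) / L[1][1] = 2.
  L[3][2] = (6) / L[2][2] = 3.
Step 4: L[3][3] = √(4) = 2.

L[2][0] = -1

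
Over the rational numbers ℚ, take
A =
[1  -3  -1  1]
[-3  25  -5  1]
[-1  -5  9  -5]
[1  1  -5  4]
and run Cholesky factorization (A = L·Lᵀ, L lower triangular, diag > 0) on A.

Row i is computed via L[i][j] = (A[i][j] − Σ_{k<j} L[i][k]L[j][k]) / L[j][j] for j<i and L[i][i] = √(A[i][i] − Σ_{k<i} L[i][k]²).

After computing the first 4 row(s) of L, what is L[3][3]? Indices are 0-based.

L[3][3] = 1

Step 1: L[0][0] = √(1) = 1.
  L[1][0] = (-3) / L[0][0] = -3.
Step 2: L[1][1] = √(16) = 4.
  L[2][0] = (-1) / L[0][0] = -1.
  L[2][1] = (-8) / L[1][1] = -2.
Step 3: L[2][2] = √(4) = 2.
  L[3][0] = (1) / L[0][0] = 1.
  L[3][1] = (4) / L[1][1] = 1.
  L[3][2] = (-2) / L[2][2] = -1.
Step 4: L[3][3] = √(1) = 1.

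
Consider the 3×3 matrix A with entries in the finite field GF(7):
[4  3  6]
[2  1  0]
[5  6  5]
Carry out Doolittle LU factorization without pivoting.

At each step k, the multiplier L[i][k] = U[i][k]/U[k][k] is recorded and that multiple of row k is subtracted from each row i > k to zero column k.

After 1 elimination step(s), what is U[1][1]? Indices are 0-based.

Step 1: pivot at (0,0) is 4.
  row1 ← row1 − (4)·row0  ⇒  L[1][0]=4, U row1=(0, 3, 4)
  row2 ← row2 − (3)·row0  ⇒  L[2][0]=3, U row2=(0, 4, 1)

U[1][1] = 3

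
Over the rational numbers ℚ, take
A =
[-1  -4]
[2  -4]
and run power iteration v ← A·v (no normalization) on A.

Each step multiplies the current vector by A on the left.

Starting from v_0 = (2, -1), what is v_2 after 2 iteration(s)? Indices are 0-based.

v_2 = (-34, -28)

v_0 = (2, -1).
v_1 = A·v_0 = (2, 8).
v_2 = A·v_1 = (-34, -28).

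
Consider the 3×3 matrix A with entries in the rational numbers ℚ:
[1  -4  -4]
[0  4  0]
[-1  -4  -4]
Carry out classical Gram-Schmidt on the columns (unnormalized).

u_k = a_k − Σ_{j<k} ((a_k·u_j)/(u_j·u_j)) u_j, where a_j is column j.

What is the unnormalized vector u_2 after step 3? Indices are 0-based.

Step 1: u_0 = a_0 = (1, 0, -1).
Step 2: u_1 = a_1 − (0)·u_0 = (-4, 4, -4).
Step 3: u_2 = a_2 − (0)·u_0 − (2/3)·u_1 = (-4/3, -8/3, -4/3).

u_2 = (-4/3, -8/3, -4/3)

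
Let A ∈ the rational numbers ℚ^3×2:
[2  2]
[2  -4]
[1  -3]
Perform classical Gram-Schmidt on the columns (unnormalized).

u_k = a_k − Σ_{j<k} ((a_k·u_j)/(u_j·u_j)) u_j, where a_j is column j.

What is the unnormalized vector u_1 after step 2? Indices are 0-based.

Step 1: u_0 = a_0 = (2, 2, 1).
Step 2: u_1 = a_1 − (-7/9)·u_0 = (32/9, -22/9, -20/9).

u_1 = (32/9, -22/9, -20/9)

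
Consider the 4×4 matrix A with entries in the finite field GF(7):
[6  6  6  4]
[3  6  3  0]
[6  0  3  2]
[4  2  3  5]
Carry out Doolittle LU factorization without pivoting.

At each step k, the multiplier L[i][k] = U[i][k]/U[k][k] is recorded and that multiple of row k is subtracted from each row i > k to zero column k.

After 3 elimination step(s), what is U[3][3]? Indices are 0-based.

k=0: U[0][0]=6
  eliminate (1,0): mult=4, new row 1: (0, 3, 0, 5); set L[1][0]=4
  eliminate (2,0): mult=1, new row 2: (0, 1, 4, 5); set L[2][0]=1
  eliminate (3,0): mult=3, new row 3: (0, 5, 6, 0); set L[3][0]=3
k=1: U[1][1]=3
  eliminate (2,1): mult=5, new row 2: (0, 0, 4, 1); set L[2][1]=5
  eliminate (3,1): mult=4, new row 3: (0, 0, 6, 1); set L[3][1]=4
k=2: U[2][2]=4
  eliminate (3,2): mult=5, new row 3: (0, 0, 0, 3); set L[3][2]=5

U[3][3] = 3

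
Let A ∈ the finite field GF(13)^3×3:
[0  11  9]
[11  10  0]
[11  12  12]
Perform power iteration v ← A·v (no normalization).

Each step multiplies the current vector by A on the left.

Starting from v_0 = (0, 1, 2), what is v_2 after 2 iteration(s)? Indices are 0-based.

v_0 = (0, 1, 2).
v_1 = A·v_0 = (3, 10, 10).
v_2 = A·v_1 = (5, 3, 0).

v_2 = (5, 3, 0)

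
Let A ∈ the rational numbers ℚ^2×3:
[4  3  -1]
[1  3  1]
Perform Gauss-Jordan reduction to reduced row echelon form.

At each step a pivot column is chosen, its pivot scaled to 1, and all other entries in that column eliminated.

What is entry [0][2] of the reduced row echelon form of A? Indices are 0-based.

pivot(0,0)=4: scale R0 → (1, 3/4, -1/4)
  clear (1,0): R1 −= (1)R0 → (0, 9/4, 5/4)
pivot(1,1)=9/4: scale R1 → (0, 1, 5/9)
  clear (0,1): R0 −= (3/4)R1 → (1, 0, -2/3)

M[0][2] = -2/3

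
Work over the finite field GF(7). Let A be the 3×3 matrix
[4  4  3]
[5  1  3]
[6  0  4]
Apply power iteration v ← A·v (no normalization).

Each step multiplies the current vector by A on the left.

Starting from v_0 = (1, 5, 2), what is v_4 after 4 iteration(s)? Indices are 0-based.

v_4 = (3, 5, 1)

v_0 = (1, 5, 2).
v_1 = A·v_0 = (2, 2, 0).
v_2 = A·v_1 = (2, 5, 5).
v_3 = A·v_2 = (1, 2, 4).
v_4 = A·v_3 = (3, 5, 1).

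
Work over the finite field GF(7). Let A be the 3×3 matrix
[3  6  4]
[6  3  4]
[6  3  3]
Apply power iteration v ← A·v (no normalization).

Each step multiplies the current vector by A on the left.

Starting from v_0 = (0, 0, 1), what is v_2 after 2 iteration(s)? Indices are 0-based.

v_0 = (0, 0, 1).
v_1 = A·v_0 = (4, 4, 3).
v_2 = A·v_1 = (6, 6, 3).

v_2 = (6, 6, 3)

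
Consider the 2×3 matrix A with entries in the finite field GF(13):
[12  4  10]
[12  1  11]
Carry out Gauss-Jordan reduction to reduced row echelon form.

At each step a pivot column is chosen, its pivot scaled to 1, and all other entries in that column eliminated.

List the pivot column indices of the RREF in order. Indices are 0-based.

[1] R0 /= 12  ⇒  (1, 9, 3)
     R1 -= 12·R0  ⇒  (0, 10, 1)
[2] R1 /= 10  ⇒  (0, 1, 4)
     R0 -= 9·R1  ⇒  (1, 0, 6)

pivot columns: 0, 1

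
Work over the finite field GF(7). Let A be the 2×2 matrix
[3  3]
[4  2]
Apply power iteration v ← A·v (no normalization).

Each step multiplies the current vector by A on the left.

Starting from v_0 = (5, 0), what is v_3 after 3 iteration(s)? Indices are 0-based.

v_3 = (6, 4)

v_0 = (5, 0).
v_1 = A·v_0 = (1, 6).
v_2 = A·v_1 = (0, 2).
v_3 = A·v_2 = (6, 4).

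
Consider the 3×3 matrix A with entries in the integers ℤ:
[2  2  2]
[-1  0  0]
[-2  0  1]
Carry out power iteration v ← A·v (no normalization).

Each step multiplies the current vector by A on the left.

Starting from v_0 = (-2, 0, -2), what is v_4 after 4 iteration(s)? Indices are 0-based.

v_4 = (156, -36, -38)

v_0 = (-2, 0, -2).
v_1 = A·v_0 = (-8, 2, 2).
v_2 = A·v_1 = (-8, 8, 18).
v_3 = A·v_2 = (36, 8, 34).
v_4 = A·v_3 = (156, -36, -38).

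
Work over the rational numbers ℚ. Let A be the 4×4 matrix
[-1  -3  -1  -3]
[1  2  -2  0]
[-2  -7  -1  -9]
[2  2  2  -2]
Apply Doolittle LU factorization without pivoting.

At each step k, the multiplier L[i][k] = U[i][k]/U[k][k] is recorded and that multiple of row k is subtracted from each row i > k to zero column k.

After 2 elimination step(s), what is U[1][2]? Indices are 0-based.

U[1][2] = -3

k=0: U[0][0]=-1
  eliminate (1,0): mult=-1, new row 1: (0, -1, -3, -3); set L[1][0]=-1
  eliminate (2,0): mult=2, new row 2: (0, -1, 1, -3); set L[2][0]=2
  eliminate (3,0): mult=-2, new row 3: (0, -4, 0, -8); set L[3][0]=-2
k=1: U[1][1]=-1
  eliminate (2,1): mult=1, new row 2: (0, 0, 4, 0); set L[2][1]=1
  eliminate (3,1): mult=4, new row 3: (0, 0, 12, 4); set L[3][1]=4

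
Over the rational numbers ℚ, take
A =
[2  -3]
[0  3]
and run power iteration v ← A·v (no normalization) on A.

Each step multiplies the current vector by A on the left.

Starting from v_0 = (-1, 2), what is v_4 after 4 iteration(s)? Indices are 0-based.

v_4 = (-406, 162)

v_0 = (-1, 2).
v_1 = A·v_0 = (-8, 6).
v_2 = A·v_1 = (-34, 18).
v_3 = A·v_2 = (-122, 54).
v_4 = A·v_3 = (-406, 162).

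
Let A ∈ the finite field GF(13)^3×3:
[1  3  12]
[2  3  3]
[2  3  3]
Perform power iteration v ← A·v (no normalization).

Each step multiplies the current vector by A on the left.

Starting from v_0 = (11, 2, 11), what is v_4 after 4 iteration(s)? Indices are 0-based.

v_0 = (11, 2, 11).
v_1 = A·v_0 = (6, 9, 9).
v_2 = A·v_1 = (11, 1, 1).
v_3 = A·v_2 = (0, 2, 2).
v_4 = A·v_3 = (4, 12, 12).

v_4 = (4, 12, 12)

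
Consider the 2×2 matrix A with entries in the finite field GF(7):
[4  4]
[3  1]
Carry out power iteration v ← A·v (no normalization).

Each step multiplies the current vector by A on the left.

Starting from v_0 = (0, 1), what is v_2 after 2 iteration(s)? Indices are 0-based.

v_2 = (6, 6)

v_0 = (0, 1).
v_1 = A·v_0 = (4, 1).
v_2 = A·v_1 = (6, 6).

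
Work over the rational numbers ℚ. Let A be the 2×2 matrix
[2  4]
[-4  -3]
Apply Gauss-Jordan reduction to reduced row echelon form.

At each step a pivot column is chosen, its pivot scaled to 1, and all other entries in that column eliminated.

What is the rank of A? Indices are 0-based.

rank = 2

step 1: normalize row 0 (÷2) = (1, 2)
  row 1: subtract -4×row0 = (0, 5)
step 2: normalize row 1 (÷5) = (0, 1)
  row 0: subtract 2×row1 = (1, 0)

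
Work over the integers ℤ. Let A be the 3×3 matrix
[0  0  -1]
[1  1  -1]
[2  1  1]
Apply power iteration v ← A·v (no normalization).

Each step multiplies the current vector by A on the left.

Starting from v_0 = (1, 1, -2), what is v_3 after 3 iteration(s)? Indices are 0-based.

v_0 = (1, 1, -2).
v_1 = A·v_0 = (2, 4, 1).
v_2 = A·v_1 = (-1, 5, 9).
v_3 = A·v_2 = (-9, -5, 12).

v_3 = (-9, -5, 12)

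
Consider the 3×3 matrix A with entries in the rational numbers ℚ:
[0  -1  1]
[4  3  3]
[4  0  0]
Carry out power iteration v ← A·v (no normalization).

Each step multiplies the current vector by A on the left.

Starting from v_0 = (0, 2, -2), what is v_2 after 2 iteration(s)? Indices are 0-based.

v_0 = (0, 2, -2).
v_1 = A·v_0 = (-4, 0, 0).
v_2 = A·v_1 = (0, -16, -16).

v_2 = (0, -16, -16)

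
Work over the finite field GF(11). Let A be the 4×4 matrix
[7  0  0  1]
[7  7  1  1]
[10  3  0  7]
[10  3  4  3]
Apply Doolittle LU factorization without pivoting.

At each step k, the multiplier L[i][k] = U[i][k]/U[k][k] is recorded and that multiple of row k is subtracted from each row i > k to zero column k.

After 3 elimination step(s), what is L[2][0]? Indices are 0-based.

L[2][0] = 3

Step 1: pivot at (0,0) is 7.
  row1 ← row1 − (1)·row0  ⇒  L[1][0]=1, U row1=(0, 7, 1, 0)
  row2 ← row2 − (3)·row0  ⇒  L[2][0]=3, U row2=(0, 3, 0, 4)
  row3 ← row3 − (3)·row0  ⇒  L[3][0]=3, U row3=(0, 3, 4, 0)
Step 2: pivot at (1,1) is 7.
  row2 ← row2 − (2)·row1  ⇒  L[2][1]=2, U row2=(0, 0, 9, 4)
  row3 ← row3 − (2)·row1  ⇒  L[3][1]=2, U row3=(0, 0, 2, 0)
Step 3: pivot at (2,2) is 9.
  row3 ← row3 − (10)·row2  ⇒  L[3][2]=10, U row3=(0, 0, 0, 4)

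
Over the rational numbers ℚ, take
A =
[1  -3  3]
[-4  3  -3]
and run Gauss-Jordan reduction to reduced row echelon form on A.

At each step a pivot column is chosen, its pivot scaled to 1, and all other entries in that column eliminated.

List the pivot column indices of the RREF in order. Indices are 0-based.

pivot columns: 0, 1

[1] R0 /= 1  ⇒  (1, -3, 3)
     R1 -= -4·R0  ⇒  (0, -9, 9)
[2] R1 /= -9  ⇒  (0, 1, -1)
     R0 -= -3·R1  ⇒  (1, 0, 0)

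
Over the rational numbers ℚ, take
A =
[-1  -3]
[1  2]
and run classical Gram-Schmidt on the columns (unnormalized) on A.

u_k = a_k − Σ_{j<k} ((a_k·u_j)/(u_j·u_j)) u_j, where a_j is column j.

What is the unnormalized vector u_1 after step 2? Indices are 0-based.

u_1 = (-1/2, -1/2)

Step 1: u_0 = a_0 = (-1, 1).
Step 2: u_1 = a_1 − (5/2)·u_0 = (-1/2, -1/2).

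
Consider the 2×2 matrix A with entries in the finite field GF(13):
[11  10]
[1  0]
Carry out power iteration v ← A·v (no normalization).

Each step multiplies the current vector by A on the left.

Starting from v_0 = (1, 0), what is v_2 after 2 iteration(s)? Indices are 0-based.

v_0 = (1, 0).
v_1 = A·v_0 = (11, 1).
v_2 = A·v_1 = (1, 11).

v_2 = (1, 11)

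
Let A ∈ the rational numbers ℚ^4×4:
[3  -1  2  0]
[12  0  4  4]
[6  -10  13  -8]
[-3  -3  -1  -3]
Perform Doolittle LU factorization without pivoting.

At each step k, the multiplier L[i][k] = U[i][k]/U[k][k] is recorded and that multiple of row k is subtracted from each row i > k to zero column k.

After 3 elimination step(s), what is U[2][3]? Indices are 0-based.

U[2][3] = 0

[col 0] pivot 3
  R1 -= 4*R0 → (0, 4, -4, 4)  (L[1][0] := 4)
  R2 -= 2*R0 → (0, -8, 9, -8)  (L[2][0] := 2)
  R3 -= -1*R0 → (0, -4, 1, -3)  (L[3][0] := -1)
[col 1] pivot 4
  R2 -= -2*R1 → (0, 0, 1, 0)  (L[2][1] := -2)
  R3 -= -1*R1 → (0, 0, -3, 1)  (L[3][1] := -1)
[col 2] pivot 1
  R3 -= -3*R2 → (0, 0, 0, 1)  (L[3][2] := -3)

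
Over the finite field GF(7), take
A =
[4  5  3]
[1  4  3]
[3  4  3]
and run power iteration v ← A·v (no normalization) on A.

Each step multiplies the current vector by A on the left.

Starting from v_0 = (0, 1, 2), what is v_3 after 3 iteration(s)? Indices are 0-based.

v_3 = (6, 1, 4)

v_0 = (0, 1, 2).
v_1 = A·v_0 = (4, 3, 3).
v_2 = A·v_1 = (5, 4, 5).
v_3 = A·v_2 = (6, 1, 4).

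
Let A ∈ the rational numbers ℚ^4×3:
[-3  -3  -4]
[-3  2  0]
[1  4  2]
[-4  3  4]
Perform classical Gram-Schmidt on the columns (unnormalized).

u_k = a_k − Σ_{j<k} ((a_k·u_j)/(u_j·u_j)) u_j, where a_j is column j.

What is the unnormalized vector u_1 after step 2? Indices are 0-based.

Step 1: u_0 = a_0 = (-3, -3, 1, -4).
Step 2: u_1 = a_1 − (-1/7)·u_0 = (-24/7, 11/7, 29/7, 17/7).

u_1 = (-24/7, 11/7, 29/7, 17/7)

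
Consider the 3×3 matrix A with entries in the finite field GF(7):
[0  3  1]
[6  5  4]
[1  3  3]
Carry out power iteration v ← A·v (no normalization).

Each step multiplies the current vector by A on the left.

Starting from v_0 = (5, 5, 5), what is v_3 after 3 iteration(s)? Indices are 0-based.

v_3 = (1, 3, 2)

v_0 = (5, 5, 5).
v_1 = A·v_0 = (6, 5, 0).
v_2 = A·v_1 = (1, 5, 0).
v_3 = A·v_2 = (1, 3, 2).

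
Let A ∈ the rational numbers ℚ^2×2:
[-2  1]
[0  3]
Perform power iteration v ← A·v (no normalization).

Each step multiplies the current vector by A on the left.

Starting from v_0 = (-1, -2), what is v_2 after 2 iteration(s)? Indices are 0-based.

v_2 = (-6, -18)

v_0 = (-1, -2).
v_1 = A·v_0 = (0, -6).
v_2 = A·v_1 = (-6, -18).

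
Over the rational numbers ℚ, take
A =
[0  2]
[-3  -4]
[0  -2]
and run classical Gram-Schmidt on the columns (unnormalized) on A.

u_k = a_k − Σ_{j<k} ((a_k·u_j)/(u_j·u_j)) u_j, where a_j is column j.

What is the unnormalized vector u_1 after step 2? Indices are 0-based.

Step 1: u_0 = a_0 = (0, -3, 0).
Step 2: u_1 = a_1 − (4/3)·u_0 = (2, 0, -2).

u_1 = (2, 0, -2)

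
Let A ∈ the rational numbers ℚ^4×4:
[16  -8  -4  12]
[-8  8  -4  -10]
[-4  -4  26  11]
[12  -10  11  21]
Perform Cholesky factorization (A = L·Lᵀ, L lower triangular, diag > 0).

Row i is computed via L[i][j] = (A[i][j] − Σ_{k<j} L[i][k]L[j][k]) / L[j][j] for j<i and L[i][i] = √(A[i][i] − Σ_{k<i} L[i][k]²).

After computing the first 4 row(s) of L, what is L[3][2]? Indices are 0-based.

L[3][2] = 2

Step 1: L[0][0] = √(16) = 4.
  L[1][0] = (-8) / L[0][0] = -2.
Step 2: L[1][1] = √(4) = 2.
  L[2][0] = (-4) / L[0][0] = -1.
  L[2][1] = (-6) / L[1][1] = -3.
Step 3: L[2][2] = √(16) = 4.
  L[3][0] = (12) / L[0][0] = 3.
  L[3][1] = (-4) / L[1][1] = -2.
  L[3][2] = (8) / L[2][2] = 2.
Step 4: L[3][3] = √(4) = 2.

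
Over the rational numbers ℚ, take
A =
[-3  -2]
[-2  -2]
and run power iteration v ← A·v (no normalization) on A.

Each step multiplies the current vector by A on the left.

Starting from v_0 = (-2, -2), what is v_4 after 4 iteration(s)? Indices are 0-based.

v_4 = (-958, -748)

v_0 = (-2, -2).
v_1 = A·v_0 = (10, 8).
v_2 = A·v_1 = (-46, -36).
v_3 = A·v_2 = (210, 164).
v_4 = A·v_3 = (-958, -748).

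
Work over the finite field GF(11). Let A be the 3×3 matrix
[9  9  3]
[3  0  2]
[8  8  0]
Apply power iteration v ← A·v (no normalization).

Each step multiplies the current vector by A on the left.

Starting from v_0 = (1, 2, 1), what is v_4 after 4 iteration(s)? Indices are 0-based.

v_0 = (1, 2, 1).
v_1 = A·v_0 = (8, 5, 2).
v_2 = A·v_1 = (2, 6, 5).
v_3 = A·v_2 = (10, 5, 9).
v_4 = A·v_3 = (8, 4, 10).

v_4 = (8, 4, 10)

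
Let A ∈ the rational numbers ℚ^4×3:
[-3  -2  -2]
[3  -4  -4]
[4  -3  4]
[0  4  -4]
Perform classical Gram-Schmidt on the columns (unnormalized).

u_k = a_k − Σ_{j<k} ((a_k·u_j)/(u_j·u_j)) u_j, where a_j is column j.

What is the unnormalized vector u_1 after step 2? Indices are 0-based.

Step 1: u_0 = a_0 = (-3, 3, 4, 0).
Step 2: u_1 = a_1 − (-9/17)·u_0 = (-61/17, -41/17, -15/17, 4).

u_1 = (-61/17, -41/17, -15/17, 4)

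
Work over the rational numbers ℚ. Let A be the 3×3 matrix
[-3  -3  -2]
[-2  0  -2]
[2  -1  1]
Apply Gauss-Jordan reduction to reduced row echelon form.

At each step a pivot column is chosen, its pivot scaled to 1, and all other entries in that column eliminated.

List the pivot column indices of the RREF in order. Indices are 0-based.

pivot columns: 0, 1, 2

[1] R0 /= -3  ⇒  (1, 1, 2/3)
     R1 -= -2·R0  ⇒  (0, 2, -2/3)
     R2 -= 2·R0  ⇒  (0, -3, -1/3)
[2] R1 /= 2  ⇒  (0, 1, -1/3)
     R0 -= 1·R1  ⇒  (1, 0, 1)
     R2 -= -3·R1  ⇒  (0, 0, -4/3)
[3] R2 /= -4/3  ⇒  (0, 0, 1)
     R0 -= 1·R2  ⇒  (1, 0, 0)
     R1 -= -1/3·R2  ⇒  (0, 1, 0)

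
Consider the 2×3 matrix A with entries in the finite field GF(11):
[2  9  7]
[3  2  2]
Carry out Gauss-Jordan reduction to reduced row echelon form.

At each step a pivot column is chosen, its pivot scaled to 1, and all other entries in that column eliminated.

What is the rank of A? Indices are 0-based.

step 1: normalize row 0 (÷2) = (1, 10, 9)
  row 1: subtract 3×row0 = (0, 5, 8)
step 2: normalize row 1 (÷5) = (0, 1, 6)
  row 0: subtract 10×row1 = (1, 0, 4)

rank = 2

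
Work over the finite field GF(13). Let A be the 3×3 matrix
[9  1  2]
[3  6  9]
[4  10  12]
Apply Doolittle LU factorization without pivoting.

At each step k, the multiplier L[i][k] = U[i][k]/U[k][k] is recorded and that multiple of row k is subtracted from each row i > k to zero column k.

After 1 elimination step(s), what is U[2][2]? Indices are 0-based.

k=0: U[0][0]=9
  eliminate (1,0): mult=9, new row 1: (0, 10, 4); set L[1][0]=9
  eliminate (2,0): mult=12, new row 2: (0, 11, 1); set L[2][0]=12

U[2][2] = 1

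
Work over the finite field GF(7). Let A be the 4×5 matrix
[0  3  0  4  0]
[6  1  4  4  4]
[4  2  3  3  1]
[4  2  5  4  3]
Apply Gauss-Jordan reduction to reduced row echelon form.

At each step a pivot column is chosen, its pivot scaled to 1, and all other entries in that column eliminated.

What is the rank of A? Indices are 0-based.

[1] R0 <-> R1
[1] R0 /= 6  ⇒  (1, 6, 3, 3, 3)
     R2 -= 4·R0  ⇒  (0, 6, 5, 5, 3)
     R3 -= 4·R0  ⇒  (0, 6, 0, 6, 5)
[2] R1 /= 3  ⇒  (0, 1, 0, 6, 0)
     R0 -= 6·R1  ⇒  (1, 0, 3, 2, 3)
     R2 -= 6·R1  ⇒  (0, 0, 5, 4, 3)
     R3 -= 6·R1  ⇒  (0, 0, 0, 5, 5)
[3] R2 /= 5  ⇒  (0, 0, 1, 5, 2)
     R0 -= 3·R2  ⇒  (1, 0, 0, 1, 4)
[4] R3 /= 5  ⇒  (0, 0, 0, 1, 1)
     R0 -= 1·R3  ⇒  (1, 0, 0, 0, 3)
     R1 -= 6·R3  ⇒  (0, 1, 0, 0, 1)
     R2 -= 5·R3  ⇒  (0, 0, 1, 0, 4)

rank = 4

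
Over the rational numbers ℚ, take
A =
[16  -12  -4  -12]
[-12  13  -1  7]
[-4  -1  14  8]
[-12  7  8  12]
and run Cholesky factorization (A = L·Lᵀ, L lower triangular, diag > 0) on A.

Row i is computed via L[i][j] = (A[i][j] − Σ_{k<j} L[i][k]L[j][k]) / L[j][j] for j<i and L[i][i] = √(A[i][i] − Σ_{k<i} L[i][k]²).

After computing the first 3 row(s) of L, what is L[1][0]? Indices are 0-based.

L[1][0] = -3

Step 1: L[0][0] = √(16) = 4.
  L[1][0] = (-12) / L[0][0] = -3.
Step 2: L[1][1] = √(4) = 2.
  L[2][0] = (-4) / L[0][0] = -1.
  L[2][1] = (-4) / L[1][1] = -2.
Step 3: L[2][2] = √(9) = 3.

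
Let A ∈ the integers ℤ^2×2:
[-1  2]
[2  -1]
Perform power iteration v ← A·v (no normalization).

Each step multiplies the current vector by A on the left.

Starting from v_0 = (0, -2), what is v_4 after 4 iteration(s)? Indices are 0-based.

v_4 = (80, -82)

v_0 = (0, -2).
v_1 = A·v_0 = (-4, 2).
v_2 = A·v_1 = (8, -10).
v_3 = A·v_2 = (-28, 26).
v_4 = A·v_3 = (80, -82).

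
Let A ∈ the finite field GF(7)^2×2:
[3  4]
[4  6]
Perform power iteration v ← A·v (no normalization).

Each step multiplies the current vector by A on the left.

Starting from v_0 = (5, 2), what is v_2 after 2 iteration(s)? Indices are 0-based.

v_2 = (1, 4)

v_0 = (5, 2).
v_1 = A·v_0 = (2, 4).
v_2 = A·v_1 = (1, 4).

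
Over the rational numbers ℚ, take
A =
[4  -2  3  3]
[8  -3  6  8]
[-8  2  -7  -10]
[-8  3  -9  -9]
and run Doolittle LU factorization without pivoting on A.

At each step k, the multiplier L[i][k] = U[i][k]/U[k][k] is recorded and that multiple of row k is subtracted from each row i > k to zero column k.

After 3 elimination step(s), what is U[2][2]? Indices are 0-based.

k=0: U[0][0]=4
  eliminate (1,0): mult=2, new row 1: (0, 1, 0, 2); set L[1][0]=2
  eliminate (2,0): mult=-2, new row 2: (0, -2, -1, -4); set L[2][0]=-2
  eliminate (3,0): mult=-2, new row 3: (0, -1, -3, -3); set L[3][0]=-2
k=1: U[1][1]=1
  eliminate (2,1): mult=-2, new row 2: (0, 0, -1, 0); set L[2][1]=-2
  eliminate (3,1): mult=-1, new row 3: (0, 0, -3, -1); set L[3][1]=-1
k=2: U[2][2]=-1
  eliminate (3,2): mult=3, new row 3: (0, 0, 0, -1); set L[3][2]=3

U[2][2] = -1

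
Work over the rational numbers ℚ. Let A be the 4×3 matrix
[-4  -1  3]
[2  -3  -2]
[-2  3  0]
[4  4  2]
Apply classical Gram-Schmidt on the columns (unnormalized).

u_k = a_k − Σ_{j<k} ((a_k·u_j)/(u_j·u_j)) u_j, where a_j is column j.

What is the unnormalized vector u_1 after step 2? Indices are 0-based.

u_1 = (-1/5, -17/5, 17/5, 16/5)

Step 1: u_0 = a_0 = (-4, 2, -2, 4).
Step 2: u_1 = a_1 − (1/5)·u_0 = (-1/5, -17/5, 17/5, 16/5).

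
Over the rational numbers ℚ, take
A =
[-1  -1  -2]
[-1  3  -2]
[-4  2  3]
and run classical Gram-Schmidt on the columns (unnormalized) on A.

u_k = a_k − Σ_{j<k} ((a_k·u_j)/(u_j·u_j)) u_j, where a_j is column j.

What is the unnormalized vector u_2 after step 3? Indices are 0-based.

Step 1: u_0 = a_0 = (-1, -1, -4).
Step 2: u_1 = a_1 − (-5/9)·u_0 = (-14/9, 22/9, -2/9).
Step 3: u_2 = a_2 − (-4/9)·u_0 − (-11/38)·u_1 = (-55/19, -33/19, 22/19).

u_2 = (-55/19, -33/19, 22/19)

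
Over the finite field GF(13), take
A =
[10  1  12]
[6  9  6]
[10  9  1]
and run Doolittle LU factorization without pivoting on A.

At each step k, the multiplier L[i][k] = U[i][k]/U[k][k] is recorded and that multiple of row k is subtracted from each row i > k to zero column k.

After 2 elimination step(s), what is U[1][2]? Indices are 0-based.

[col 0] pivot 10
  R1 -= 11*R0 → (0, 11, 4)  (L[1][0] := 11)
  R2 -= 1*R0 → (0, 8, 2)  (L[2][0] := 1)
[col 1] pivot 11
  R2 -= 9*R1 → (0, 0, 5)  (L[2][1] := 9)

U[1][2] = 4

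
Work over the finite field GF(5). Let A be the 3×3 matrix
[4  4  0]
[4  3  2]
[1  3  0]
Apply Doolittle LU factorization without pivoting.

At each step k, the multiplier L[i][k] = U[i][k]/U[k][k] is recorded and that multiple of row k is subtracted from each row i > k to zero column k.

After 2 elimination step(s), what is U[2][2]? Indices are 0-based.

U[2][2] = 4

[col 0] pivot 4
  R1 -= 1*R0 → (0, 4, 2)  (L[1][0] := 1)
  R2 -= 4*R0 → (0, 2, 0)  (L[2][0] := 4)
[col 1] pivot 4
  R2 -= 3*R1 → (0, 0, 4)  (L[2][1] := 3)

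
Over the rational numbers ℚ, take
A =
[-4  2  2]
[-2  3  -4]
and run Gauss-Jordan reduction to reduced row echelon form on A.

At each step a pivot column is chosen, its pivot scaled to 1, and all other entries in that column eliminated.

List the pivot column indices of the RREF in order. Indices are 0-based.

pivot columns: 0, 1

[1] R0 /= -4  ⇒  (1, -1/2, -1/2)
     R1 -= -2·R0  ⇒  (0, 2, -5)
[2] R1 /= 2  ⇒  (0, 1, -5/2)
     R0 -= -1/2·R1  ⇒  (1, 0, -7/4)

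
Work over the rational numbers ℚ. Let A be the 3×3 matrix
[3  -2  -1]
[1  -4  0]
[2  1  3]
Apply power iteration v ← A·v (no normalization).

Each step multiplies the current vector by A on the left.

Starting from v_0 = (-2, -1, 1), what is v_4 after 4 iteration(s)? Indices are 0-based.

v_4 = (-14, -151, -254)

v_0 = (-2, -1, 1).
v_1 = A·v_0 = (-5, 2, -2).
v_2 = A·v_1 = (-17, -13, -14).
v_3 = A·v_2 = (-11, 35, -89).
v_4 = A·v_3 = (-14, -151, -254).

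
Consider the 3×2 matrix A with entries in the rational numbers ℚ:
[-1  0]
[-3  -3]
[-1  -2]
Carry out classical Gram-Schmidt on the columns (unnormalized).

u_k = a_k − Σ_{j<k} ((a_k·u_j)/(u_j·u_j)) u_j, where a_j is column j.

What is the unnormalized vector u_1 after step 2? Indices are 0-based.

u_1 = (1, 0, -1)

Step 1: u_0 = a_0 = (-1, -3, -1).
Step 2: u_1 = a_1 − (1)·u_0 = (1, 0, -1).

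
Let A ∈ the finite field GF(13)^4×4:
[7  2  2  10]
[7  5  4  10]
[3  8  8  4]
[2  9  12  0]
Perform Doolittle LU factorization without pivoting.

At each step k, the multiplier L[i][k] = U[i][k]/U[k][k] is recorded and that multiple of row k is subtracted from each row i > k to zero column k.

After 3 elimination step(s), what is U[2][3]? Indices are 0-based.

U[2][3] = 9

Step 1: pivot at (0,0) is 7.
  row1 ← row1 − (1)·row0  ⇒  L[1][0]=1, U row1=(0, 3, 2, 0)
  row2 ← row2 − (6)·row0  ⇒  L[2][0]=6, U row2=(0, 9, 9, 9)
  row3 ← row3 − (4)·row0  ⇒  L[3][0]=4, U row3=(0, 1, 4, 12)
Step 2: pivot at (1,1) is 3.
  row2 ← row2 − (3)·row1  ⇒  L[2][1]=3, U row2=(0, 0, 3, 9)
  row3 ← row3 − (9)·row1  ⇒  L[3][1]=9, U row3=(0, 0, 12, 12)
Step 3: pivot at (2,2) is 3.
  row3 ← row3 − (4)·row2  ⇒  L[3][2]=4, U row3=(0, 0, 0, 2)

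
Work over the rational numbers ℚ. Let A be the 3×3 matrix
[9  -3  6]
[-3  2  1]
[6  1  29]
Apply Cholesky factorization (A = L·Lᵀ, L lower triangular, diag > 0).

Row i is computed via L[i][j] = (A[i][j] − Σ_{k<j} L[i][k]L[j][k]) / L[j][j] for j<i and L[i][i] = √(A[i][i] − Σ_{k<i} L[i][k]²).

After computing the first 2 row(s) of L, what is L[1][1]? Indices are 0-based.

L[1][1] = 1

Step 1: L[0][0] = √(9) = 3.
  L[1][0] = (-3) / L[0][0] = -1.
Step 2: L[1][1] = √(1) = 1.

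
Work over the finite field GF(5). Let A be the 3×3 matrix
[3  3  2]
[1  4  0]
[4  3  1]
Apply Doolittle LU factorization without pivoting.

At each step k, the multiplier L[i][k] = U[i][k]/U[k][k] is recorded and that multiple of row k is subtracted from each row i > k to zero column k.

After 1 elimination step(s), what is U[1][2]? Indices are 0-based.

U[1][2] = 1

k=0: U[0][0]=3
  eliminate (1,0): mult=2, new row 1: (0, 3, 1); set L[1][0]=2
  eliminate (2,0): mult=3, new row 2: (0, 4, 0); set L[2][0]=3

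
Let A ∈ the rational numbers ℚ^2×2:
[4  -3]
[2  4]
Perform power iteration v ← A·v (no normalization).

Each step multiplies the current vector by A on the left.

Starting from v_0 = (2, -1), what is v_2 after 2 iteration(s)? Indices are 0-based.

v_0 = (2, -1).
v_1 = A·v_0 = (11, 0).
v_2 = A·v_1 = (44, 22).

v_2 = (44, 22)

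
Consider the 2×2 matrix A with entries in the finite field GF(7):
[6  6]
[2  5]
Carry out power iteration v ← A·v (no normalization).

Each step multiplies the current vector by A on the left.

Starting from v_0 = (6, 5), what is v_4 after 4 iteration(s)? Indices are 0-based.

v_0 = (6, 5).
v_1 = A·v_0 = (3, 2).
v_2 = A·v_1 = (2, 2).
v_3 = A·v_2 = (3, 0).
v_4 = A·v_3 = (4, 6).

v_4 = (4, 6)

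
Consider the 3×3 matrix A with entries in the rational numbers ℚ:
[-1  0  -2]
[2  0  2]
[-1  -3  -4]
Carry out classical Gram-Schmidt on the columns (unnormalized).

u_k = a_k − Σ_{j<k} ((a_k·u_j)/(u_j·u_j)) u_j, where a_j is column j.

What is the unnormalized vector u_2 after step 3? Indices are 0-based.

u_2 = (-4/5, -2/5, 0)

Step 1: u_0 = a_0 = (-1, 2, -1).
Step 2: u_1 = a_1 − (1/2)·u_0 = (1/2, -1, -5/2).
Step 3: u_2 = a_2 − (5/3)·u_0 − (14/15)·u_1 = (-4/5, -2/5, 0).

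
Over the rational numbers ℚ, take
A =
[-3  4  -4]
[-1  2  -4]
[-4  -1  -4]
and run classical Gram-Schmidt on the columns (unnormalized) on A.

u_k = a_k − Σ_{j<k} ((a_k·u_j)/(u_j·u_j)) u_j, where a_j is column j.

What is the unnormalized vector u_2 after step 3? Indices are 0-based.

u_2 = (216/223, -456/223, -48/223)

Step 1: u_0 = a_0 = (-3, -1, -4).
Step 2: u_1 = a_1 − (-5/13)·u_0 = (37/13, 21/13, -33/13).
Step 3: u_2 = a_2 − (16/13)·u_0 − (-100/223)·u_1 = (216/223, -456/223, -48/223).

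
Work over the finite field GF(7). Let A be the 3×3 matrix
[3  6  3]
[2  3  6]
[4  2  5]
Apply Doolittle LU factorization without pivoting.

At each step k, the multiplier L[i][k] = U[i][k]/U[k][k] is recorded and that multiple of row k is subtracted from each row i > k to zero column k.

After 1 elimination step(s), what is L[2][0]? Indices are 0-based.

Step 1: pivot at (0,0) is 3.
  row1 ← row1 − (3)·row0  ⇒  L[1][0]=3, U row1=(0, 6, 4)
  row2 ← row2 − (6)·row0  ⇒  L[2][0]=6, U row2=(0, 1, 1)

L[2][0] = 6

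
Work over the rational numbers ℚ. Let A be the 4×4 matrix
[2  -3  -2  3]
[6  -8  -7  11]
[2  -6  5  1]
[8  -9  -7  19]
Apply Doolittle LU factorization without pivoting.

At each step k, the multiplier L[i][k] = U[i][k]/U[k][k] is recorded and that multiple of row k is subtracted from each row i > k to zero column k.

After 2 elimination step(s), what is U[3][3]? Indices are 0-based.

U[3][3] = 1

k=0: U[0][0]=2
  eliminate (1,0): mult=3, new row 1: (0, 1, -1, 2); set L[1][0]=3
  eliminate (2,0): mult=1, new row 2: (0, -3, 7, -2); set L[2][0]=1
  eliminate (3,0): mult=4, new row 3: (0, 3, 1, 7); set L[3][0]=4
k=1: U[1][1]=1
  eliminate (2,1): mult=-3, new row 2: (0, 0, 4, 4); set L[2][1]=-3
  eliminate (3,1): mult=3, new row 3: (0, 0, 4, 1); set L[3][1]=3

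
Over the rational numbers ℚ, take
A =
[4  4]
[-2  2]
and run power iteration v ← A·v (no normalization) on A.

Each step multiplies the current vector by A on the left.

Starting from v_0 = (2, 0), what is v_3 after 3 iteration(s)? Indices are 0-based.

v_3 = (-32, -80)

v_0 = (2, 0).
v_1 = A·v_0 = (8, -4).
v_2 = A·v_1 = (16, -24).
v_3 = A·v_2 = (-32, -80).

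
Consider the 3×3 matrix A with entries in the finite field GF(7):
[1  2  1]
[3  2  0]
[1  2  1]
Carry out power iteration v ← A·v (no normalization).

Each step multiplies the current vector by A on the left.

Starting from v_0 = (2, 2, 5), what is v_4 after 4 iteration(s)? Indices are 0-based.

v_0 = (2, 2, 5).
v_1 = A·v_0 = (4, 3, 4).
v_2 = A·v_1 = (0, 4, 0).
v_3 = A·v_2 = (1, 1, 1).
v_4 = A·v_3 = (4, 5, 4).

v_4 = (4, 5, 4)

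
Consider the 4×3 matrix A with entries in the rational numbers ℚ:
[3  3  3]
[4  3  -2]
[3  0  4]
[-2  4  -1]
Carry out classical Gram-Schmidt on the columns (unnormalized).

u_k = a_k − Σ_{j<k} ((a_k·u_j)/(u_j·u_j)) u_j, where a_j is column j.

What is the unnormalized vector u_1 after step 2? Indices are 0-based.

u_1 = (75/38, 31/19, -39/38, 89/19)

Step 1: u_0 = a_0 = (3, 4, 3, -2).
Step 2: u_1 = a_1 − (13/38)·u_0 = (75/38, 31/19, -39/38, 89/19).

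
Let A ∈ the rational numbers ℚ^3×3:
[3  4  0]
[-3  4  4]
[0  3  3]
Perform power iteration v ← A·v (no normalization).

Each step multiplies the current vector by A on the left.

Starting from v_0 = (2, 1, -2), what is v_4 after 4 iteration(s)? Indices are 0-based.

v_4 = (-2890, -2194, -2451)

v_0 = (2, 1, -2).
v_1 = A·v_0 = (10, -10, -3).
v_2 = A·v_1 = (-10, -82, -39).
v_3 = A·v_2 = (-358, -454, -363).
v_4 = A·v_3 = (-2890, -2194, -2451).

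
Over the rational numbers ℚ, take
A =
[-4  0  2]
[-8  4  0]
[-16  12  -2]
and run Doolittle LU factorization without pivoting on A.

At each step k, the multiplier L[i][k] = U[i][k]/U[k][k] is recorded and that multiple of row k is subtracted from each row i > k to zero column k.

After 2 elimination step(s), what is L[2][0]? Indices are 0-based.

[col 0] pivot -4
  R1 -= 2*R0 → (0, 4, -4)  (L[1][0] := 2)
  R2 -= 4*R0 → (0, 12, -10)  (L[2][0] := 4)
[col 1] pivot 4
  R2 -= 3*R1 → (0, 0, 2)  (L[2][1] := 3)

L[2][0] = 4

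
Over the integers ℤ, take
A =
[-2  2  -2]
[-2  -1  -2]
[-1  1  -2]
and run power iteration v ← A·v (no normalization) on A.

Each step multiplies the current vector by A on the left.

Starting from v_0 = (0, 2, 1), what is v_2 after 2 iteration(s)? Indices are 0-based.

v_2 = (-12, 0, -6)

v_0 = (0, 2, 1).
v_1 = A·v_0 = (2, -4, 0).
v_2 = A·v_1 = (-12, 0, -6).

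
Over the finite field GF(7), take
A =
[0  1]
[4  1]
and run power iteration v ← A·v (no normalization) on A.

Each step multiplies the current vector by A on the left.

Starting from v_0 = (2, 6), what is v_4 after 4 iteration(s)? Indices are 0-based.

v_0 = (2, 6).
v_1 = A·v_0 = (6, 0).
v_2 = A·v_1 = (0, 3).
v_3 = A·v_2 = (3, 3).
v_4 = A·v_3 = (3, 1).

v_4 = (3, 1)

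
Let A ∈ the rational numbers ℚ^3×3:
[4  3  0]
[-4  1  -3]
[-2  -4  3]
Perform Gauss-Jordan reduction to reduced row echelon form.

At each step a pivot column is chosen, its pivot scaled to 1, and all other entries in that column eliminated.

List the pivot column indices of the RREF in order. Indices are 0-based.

pivot columns: 0, 1, 2

[1] R0 /= 4  ⇒  (1, 3/4, 0)
     R1 -= -4·R0  ⇒  (0, 4, -3)
     R2 -= -2·R0  ⇒  (0, -5/2, 3)
[2] R1 /= 4  ⇒  (0, 1, -3/4)
     R0 -= 3/4·R1  ⇒  (1, 0, 9/16)
     R2 -= -5/2·R1  ⇒  (0, 0, 9/8)
[3] R2 /= 9/8  ⇒  (0, 0, 1)
     R0 -= 9/16·R2  ⇒  (1, 0, 0)
     R1 -= -3/4·R2  ⇒  (0, 1, 0)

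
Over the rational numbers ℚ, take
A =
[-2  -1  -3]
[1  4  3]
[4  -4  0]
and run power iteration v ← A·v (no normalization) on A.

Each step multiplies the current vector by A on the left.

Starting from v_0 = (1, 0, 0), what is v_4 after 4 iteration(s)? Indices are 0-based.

v_0 = (1, 0, 0).
v_1 = A·v_0 = (-2, 1, 4).
v_2 = A·v_1 = (-9, 14, -12).
v_3 = A·v_2 = (40, 11, -92).
v_4 = A·v_3 = (185, -192, 116).

v_4 = (185, -192, 116)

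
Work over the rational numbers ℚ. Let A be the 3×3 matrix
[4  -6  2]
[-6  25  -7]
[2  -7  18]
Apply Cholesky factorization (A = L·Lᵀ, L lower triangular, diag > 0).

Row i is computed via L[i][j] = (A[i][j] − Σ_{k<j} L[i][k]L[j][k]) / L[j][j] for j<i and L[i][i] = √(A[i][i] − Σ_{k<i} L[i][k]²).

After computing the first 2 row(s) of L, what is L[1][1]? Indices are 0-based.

Step 1: L[0][0] = √(4) = 2.
  L[1][0] = (-6) / L[0][0] = -3.
Step 2: L[1][1] = √(16) = 4.

L[1][1] = 4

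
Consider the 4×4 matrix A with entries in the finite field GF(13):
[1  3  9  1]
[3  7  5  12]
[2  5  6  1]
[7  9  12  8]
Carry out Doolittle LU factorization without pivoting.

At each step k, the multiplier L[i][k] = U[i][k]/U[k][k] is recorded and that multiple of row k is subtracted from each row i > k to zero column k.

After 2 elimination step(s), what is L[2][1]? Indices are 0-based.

k=0: U[0][0]=1
  eliminate (1,0): mult=3, new row 1: (0, 11, 4, 9); set L[1][0]=3
  eliminate (2,0): mult=2, new row 2: (0, 12, 1, 12); set L[2][0]=2
  eliminate (3,0): mult=7, new row 3: (0, 1, 1, 1); set L[3][0]=7
k=1: U[1][1]=11
  eliminate (2,1): mult=7, new row 2: (0, 0, 12, 1); set L[2][1]=7
  eliminate (3,1): mult=6, new row 3: (0, 0, 3, 12); set L[3][1]=6

L[2][1] = 7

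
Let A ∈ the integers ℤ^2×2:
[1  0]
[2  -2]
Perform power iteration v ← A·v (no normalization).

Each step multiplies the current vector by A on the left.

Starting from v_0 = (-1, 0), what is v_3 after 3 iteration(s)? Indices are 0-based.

v_3 = (-1, -6)

v_0 = (-1, 0).
v_1 = A·v_0 = (-1, -2).
v_2 = A·v_1 = (-1, 2).
v_3 = A·v_2 = (-1, -6).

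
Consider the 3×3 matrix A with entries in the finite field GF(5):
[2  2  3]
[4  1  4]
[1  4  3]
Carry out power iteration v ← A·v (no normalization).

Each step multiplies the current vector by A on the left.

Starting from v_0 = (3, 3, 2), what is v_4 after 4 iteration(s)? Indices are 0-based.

v_0 = (3, 3, 2).
v_1 = A·v_0 = (3, 3, 1).
v_2 = A·v_1 = (0, 4, 3).
v_3 = A·v_2 = (2, 1, 0).
v_4 = A·v_3 = (1, 4, 1).

v_4 = (1, 4, 1)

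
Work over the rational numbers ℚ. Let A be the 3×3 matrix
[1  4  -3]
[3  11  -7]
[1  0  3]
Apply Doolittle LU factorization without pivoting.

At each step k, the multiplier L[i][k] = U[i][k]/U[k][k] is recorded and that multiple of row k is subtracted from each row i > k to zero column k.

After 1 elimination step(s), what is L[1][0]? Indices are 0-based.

L[1][0] = 3

[col 0] pivot 1
  R1 -= 3*R0 → (0, -1, 2)  (L[1][0] := 3)
  R2 -= 1*R0 → (0, -4, 6)  (L[2][0] := 1)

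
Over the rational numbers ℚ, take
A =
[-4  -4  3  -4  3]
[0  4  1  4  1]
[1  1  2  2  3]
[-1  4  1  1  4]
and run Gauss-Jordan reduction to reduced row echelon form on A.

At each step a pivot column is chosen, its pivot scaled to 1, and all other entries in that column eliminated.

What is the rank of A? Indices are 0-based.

pivot(0,0)=-4: scale R0 → (1, 1, -3/4, 1, -3/4)
  clear (2,0): R2 −= (1)R0 → (0, 0, 11/4, 1, 15/4)
  clear (3,0): R3 −= (-1)R0 → (0, 5, 1/4, 2, 13/4)
pivot(1,1)=4: scale R1 → (0, 1, 1/4, 1, 1/4)
  clear (0,1): R0 −= (1)R1 → (1, 0, -1, 0, -1)
  clear (3,1): R3 −= (5)R1 → (0, 0, -1, -3, 2)
pivot(2,2)=11/4: scale R2 → (0, 0, 1, 4/11, 15/11)
  clear (0,2): R0 −= (-1)R2 → (1, 0, 0, 4/11, 4/11)
  clear (1,2): R1 −= (1/4)R2 → (0, 1, 0, 10/11, -1/11)
  clear (3,2): R3 −= (-1)R2 → (0, 0, 0, -29/11, 37/11)
pivot(3,3)=-29/11: scale R3 → (0, 0, 0, 1, -37/29)
  clear (0,3): R0 −= (4/11)R3 → (1, 0, 0, 0, 24/29)
  clear (1,3): R1 −= (10/11)R3 → (0, 1, 0, 0, 31/29)
  clear (2,3): R2 −= (4/11)R3 → (0, 0, 1, 0, 53/29)

rank = 4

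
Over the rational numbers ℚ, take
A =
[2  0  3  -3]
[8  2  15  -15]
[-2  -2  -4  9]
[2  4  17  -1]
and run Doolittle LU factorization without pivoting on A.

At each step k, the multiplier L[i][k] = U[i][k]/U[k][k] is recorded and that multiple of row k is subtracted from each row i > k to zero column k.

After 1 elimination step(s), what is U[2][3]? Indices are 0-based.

[col 0] pivot 2
  R1 -= 4*R0 → (0, 2, 3, -3)  (L[1][0] := 4)
  R2 -= -1*R0 → (0, -2, -1, 6)  (L[2][0] := -1)
  R3 -= 1*R0 → (0, 4, 14, 2)  (L[3][0] := 1)

U[2][3] = 6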